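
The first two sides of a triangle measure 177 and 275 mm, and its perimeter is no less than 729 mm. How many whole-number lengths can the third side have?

175

Triangle inequality: 98 < x < 452. Perimeter ≥ 729 gives x ≥ 729 − 177 − 275 = 277.
So 277 ≤ x < 452; integers 277 through 451: 175 values.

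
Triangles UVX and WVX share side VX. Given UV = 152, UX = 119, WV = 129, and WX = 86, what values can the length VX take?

43 < VX < 215

From triangle UVX: |152 − 119| < VX < 152 + 119, i.e. 33 < VX < 271.
From triangle WVX: 43 < VX < 215.
Both must hold, so VX lies in the intersection.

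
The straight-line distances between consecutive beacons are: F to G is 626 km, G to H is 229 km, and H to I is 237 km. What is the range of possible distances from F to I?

The maximum is all hops collinear in one direction: 626 + 229 + 237 = 1092.
The longest hop is 626; the others sum to 466. Folding the others back against it leaves at least 626 − 466 = 160.

160 ≤ FI ≤ 1092 km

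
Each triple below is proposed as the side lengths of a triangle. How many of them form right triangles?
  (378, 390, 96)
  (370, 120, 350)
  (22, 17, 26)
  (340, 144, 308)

3

(378,390,96): 96²+378² = 152100 = 390² → right
(370,120,350): 120²+350² = 136900 = 370² → right
(22,17,26): 17²+22² = 773 > 676 = 26² → acute
(340,144,308): 144²+308² = 115600 = 340² → right
3 of the 4 are right.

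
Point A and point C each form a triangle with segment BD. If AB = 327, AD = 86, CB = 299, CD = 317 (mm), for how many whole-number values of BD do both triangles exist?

171

From triangle ABD: 241 < BD < 413.
From triangle CBD: 18 < BD < 616.
Intersection: 241 < BD < 413, so integers 242 through 412: 171 values.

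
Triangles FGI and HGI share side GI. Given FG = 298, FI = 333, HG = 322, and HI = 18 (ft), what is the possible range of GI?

304 < GI < 340

From triangle FGI: |298 − 333| < GI < 298 + 333, i.e. 35 < GI < 631.
From triangle HGI: 304 < GI < 340.
Both must hold, so GI lies in the intersection.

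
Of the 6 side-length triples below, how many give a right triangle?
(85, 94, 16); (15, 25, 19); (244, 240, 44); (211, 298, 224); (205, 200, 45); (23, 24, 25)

(85,94,16): 16²+85² = 7481 < 8836 = 94² → obtuse
(15,25,19): 15²+19² = 586 < 625 = 25² → obtuse
(244,240,44): 44²+240² = 59536 = 244² → right
(211,298,224): 211²+224² = 94697 > 88804 = 298² → acute
(205,200,45): 45²+200² = 42025 = 205² → right
(23,24,25): 23²+24² = 1105 > 625 = 25² → acute
2 of the 6 are right.

2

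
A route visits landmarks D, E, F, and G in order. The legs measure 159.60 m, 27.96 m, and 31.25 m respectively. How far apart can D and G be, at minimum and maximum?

The maximum is all hops collinear in one direction: 159.60 + 27.96 + 31.25 = 218.81.
The longest hop is 159.60; the others sum to 59.21. Folding the others back against it leaves at least 159.60 − 59.21 = 100.39.

100.39 ≤ DG ≤ 218.81 m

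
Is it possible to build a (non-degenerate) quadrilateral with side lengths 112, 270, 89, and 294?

Yes

A quadrilateral exists iff every side is shorter than the sum of the others — equivalently, the longest side is less than the sum of the rest.
Longest side 294 < 471 (sum of the remaining 3), so yes.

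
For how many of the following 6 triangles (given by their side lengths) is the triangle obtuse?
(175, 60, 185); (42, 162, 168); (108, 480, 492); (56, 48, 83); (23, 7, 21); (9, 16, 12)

4

(175,60,185): 60²+175² = 34225 = 185² → right
(42,162,168): 42²+162² = 28008 < 28224 = 168² → obtuse
(108,480,492): 108²+480² = 242064 = 492² → right
(56,48,83): 48²+56² = 5440 < 6889 = 83² → obtuse
(23,7,21): 7²+21² = 490 < 529 = 23² → obtuse
(9,16,12): 9²+12² = 225 < 256 = 16² → obtuse
4 of the 6 are obtuse.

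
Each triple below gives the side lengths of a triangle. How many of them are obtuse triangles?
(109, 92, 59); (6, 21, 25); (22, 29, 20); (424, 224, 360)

1

(109,92,59): 59²+92² = 11945 > 11881 = 109² → acute
(6,21,25): 6²+21² = 477 < 625 = 25² → obtuse
(22,29,20): 20²+22² = 884 > 841 = 29² → acute
(424,224,360): 224²+360² = 179776 = 424² → right
1 of the 4 is obtuse.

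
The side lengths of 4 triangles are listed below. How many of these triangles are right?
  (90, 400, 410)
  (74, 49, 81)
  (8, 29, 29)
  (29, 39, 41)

(90,400,410): 90²+400² = 168100 = 410² → right
(74,49,81): 49²+74² = 7877 > 6561 = 81² → acute
(8,29,29): 8²+29² = 905 > 841 = 29² → acute
(29,39,41): 29²+39² = 2362 > 1681 = 41² → acute
1 of the 4 is right.

1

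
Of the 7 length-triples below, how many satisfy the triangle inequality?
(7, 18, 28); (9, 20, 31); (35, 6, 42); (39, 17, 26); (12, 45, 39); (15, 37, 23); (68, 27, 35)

(7,18,28): 7+18 ≤ 28 → not valid
(9,20,31): 9+20 ≤ 31 → not valid
(6,35,42): 6+35 ≤ 42 → not valid
(17,26,39): 17+26 > 39 → valid
(12,39,45): 12+39 > 45 → valid
(15,23,37): 15+23 > 37 → valid
(27,35,68): 27+35 ≤ 68 → not valid
3 of the 7 triples form a triangle.

3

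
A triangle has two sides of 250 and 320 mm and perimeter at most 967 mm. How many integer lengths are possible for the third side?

327

Triangle inequality: 70 < x < 570. Perimeter ≤ 967 gives x ≤ 967 − 250 − 320 = 397.
So 70 < x ≤ 397; integers 71 through 397: 327 values.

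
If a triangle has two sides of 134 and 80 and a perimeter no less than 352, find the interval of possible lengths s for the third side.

138 ≤ s < 214

Triangle inequality alone gives 54 < s < 214.
The perimeter condition gives s ≥ 352 − 134 − 80 = 138.
Intersecting the two: 138 ≤ s < 214.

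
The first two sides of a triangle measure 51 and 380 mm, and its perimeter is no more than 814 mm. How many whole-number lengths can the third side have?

54

Triangle inequality: 329 < x < 431. Perimeter ≤ 814 gives x ≤ 814 − 51 − 380 = 383.
So 329 < x ≤ 383; integers 330 through 383: 54 values.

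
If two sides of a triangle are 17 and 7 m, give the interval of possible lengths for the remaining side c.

10 < c < 24 (m)

By the triangle inequality, c must be less than 17 + 7 = 24 and greater than |17 − 7| = 10.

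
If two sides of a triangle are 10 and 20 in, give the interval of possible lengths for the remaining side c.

By the triangle inequality, c must be less than 10 + 20 = 30 and greater than |10 − 20| = 10.

10 < c < 30 (in)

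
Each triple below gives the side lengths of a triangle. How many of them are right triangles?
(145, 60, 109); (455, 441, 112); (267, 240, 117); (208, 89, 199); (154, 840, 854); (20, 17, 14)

3

(145,60,109): 60²+109² = 15481 < 21025 = 145² → obtuse
(455,441,112): 112²+441² = 207025 = 455² → right
(267,240,117): 117²+240² = 71289 = 267² → right
(208,89,199): 89²+199² = 47522 > 43264 = 208² → acute
(154,840,854): 154²+840² = 729316 = 854² → right
(20,17,14): 14²+17² = 485 > 400 = 20² → acute
3 of the 6 are right.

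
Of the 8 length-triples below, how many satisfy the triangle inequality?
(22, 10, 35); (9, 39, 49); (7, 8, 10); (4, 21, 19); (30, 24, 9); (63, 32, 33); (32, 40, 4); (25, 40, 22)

(10,22,35): 10+22 ≤ 35 → not valid
(9,39,49): 9+39 ≤ 49 → not valid
(7,8,10): 7+8 > 10 → valid
(4,19,21): 4+19 > 21 → valid
(9,24,30): 9+24 > 30 → valid
(32,33,63): 32+33 > 63 → valid
(4,32,40): 4+32 ≤ 40 → not valid
(22,25,40): 22+25 > 40 → valid
5 of the 8 triples form a triangle.

5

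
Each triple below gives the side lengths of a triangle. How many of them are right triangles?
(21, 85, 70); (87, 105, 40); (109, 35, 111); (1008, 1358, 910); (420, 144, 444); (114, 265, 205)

(21,85,70): 21²+70² = 5341 < 7225 = 85² → obtuse
(87,105,40): 40²+87² = 9169 < 11025 = 105² → obtuse
(109,35,111): 35²+109² = 13106 > 12321 = 111² → acute
(1008,1358,910): 910²+1008² = 1844164 = 1358² → right
(420,144,444): 144²+420² = 197136 = 444² → right
(114,265,205): 114²+205² = 55021 < 70225 = 265² → obtuse
2 of the 6 are right.

2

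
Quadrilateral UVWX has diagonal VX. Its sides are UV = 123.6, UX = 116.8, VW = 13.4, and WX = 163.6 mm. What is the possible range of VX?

From triangle UVX: |123.6 − 116.8| < VX < 123.6 + 116.8, i.e. 6.8 < VX < 240.4.
From triangle WVX: 150.2 < VX < 177.0.
Both must hold, so VX lies in the intersection.

150.2 < VX < 177.0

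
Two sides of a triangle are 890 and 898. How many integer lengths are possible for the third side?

1779

The third side lies in the open interval (8, 1788).
Integers from 9 to 1787 inclusive: 1787 − 9 + 1 = 1779.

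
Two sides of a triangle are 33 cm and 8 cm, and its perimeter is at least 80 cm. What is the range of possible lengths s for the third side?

39 ≤ s < 41 cm

Triangle inequality alone gives 25 < s < 41.
The perimeter condition gives s ≥ 80 − 33 − 8 = 39.
Intersecting the two: 39 ≤ s < 41.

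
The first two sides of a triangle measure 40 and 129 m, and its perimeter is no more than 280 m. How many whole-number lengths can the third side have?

Triangle inequality: 89 < x < 169. Perimeter ≤ 280 gives x ≤ 280 − 40 − 129 = 111.
So 89 < x ≤ 111; integers 90 through 111: 22 values.

22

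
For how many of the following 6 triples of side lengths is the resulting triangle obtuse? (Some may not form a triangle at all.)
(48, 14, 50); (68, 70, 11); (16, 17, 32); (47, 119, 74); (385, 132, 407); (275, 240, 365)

(48,14,50): 14²+48² = 2500 = 50² → right
(68,70,11): 11²+68² = 4745 < 4900 = 70² → obtuse
(16,17,32): 16²+17² = 545 < 1024 = 32² → obtuse
(47,119,74): 47²+74² = 7685 < 14161 = 119² → obtuse
(385,132,407): 132²+385² = 165649 = 407² → right
(275,240,365): 240²+275² = 133225 = 365² → right
3 of the 6 are obtuse.

3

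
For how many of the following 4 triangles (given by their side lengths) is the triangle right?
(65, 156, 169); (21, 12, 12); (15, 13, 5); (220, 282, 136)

(65,156,169): 65²+156² = 28561 = 169² → right
(21,12,12): 12²+12² = 288 < 441 = 21² → obtuse
(15,13,5): 5²+13² = 194 < 225 = 15² → obtuse
(220,282,136): 136²+220² = 66896 < 79524 = 282² → obtuse
1 of the 4 is right.

1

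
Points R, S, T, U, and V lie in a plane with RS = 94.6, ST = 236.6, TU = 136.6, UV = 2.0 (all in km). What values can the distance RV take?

3.4 ≤ RV ≤ 469.8 km

The maximum is all hops collinear in one direction: 94.6 + 236.6 + 136.6 + 2.0 = 469.8.
The longest hop is 236.6; the others sum to 233.2. Folding the others back against it leaves at least 236.6 − 233.2 = 3.4.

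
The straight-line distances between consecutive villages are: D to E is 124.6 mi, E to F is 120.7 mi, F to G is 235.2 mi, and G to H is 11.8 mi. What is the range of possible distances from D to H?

0 ≤ DH ≤ 492.3 mi

The maximum is all hops collinear in one direction: 124.6 + 120.7 + 235.2 + 11.8 = 492.3.
The longest hop is 235.2; the others sum to 257.1. Since 235.2 ≤ 257.1, the path can fold back on itself completely, so the minimum distance is 0.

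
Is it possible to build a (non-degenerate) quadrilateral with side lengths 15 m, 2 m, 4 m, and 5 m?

For a quadrilateral, each side must be shorter than the sum of the others.
Here the longest side is 15, but the remaining 3 sides sum to only 11.

No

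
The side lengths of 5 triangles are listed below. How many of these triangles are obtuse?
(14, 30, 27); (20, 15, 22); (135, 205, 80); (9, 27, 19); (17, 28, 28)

(14,30,27): 14²+27² = 925 > 900 = 30² → acute
(20,15,22): 15²+20² = 625 > 484 = 22² → acute
(135,205,80): 80²+135² = 24625 < 42025 = 205² → obtuse
(9,27,19): 9²+19² = 442 < 729 = 27² → obtuse
(17,28,28): 17²+28² = 1073 > 784 = 28² → acute
2 of the 5 are obtuse.

2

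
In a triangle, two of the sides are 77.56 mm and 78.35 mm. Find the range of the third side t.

By the triangle inequality, t must be less than 77.56 + 78.35 = 155.91 and greater than |77.56 − 78.35| = 0.79.

0.79 < t < 155.91 (mm)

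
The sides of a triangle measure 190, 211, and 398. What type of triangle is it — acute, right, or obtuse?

Compare the square of the longest side to the sum of squares of the other two: 190² + 211² = 80621 < 158404 = 398².

obtuse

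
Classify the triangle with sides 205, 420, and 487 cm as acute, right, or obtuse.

Compare the square of the longest side to the sum of squares of the other two: 205² + 420² = 218425 < 237169 = 487².

obtuse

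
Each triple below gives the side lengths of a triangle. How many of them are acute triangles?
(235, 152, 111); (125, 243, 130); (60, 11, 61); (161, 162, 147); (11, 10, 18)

1

(235,152,111): 111²+152² = 35425 < 55225 = 235² → obtuse
(125,243,130): 125²+130² = 32525 < 59049 = 243² → obtuse
(60,11,61): 11²+60² = 3721 = 61² → right
(161,162,147): 147²+161² = 47530 > 26244 = 162² → acute
(11,10,18): 10²+11² = 221 < 324 = 18² → obtuse
1 of the 5 is acute.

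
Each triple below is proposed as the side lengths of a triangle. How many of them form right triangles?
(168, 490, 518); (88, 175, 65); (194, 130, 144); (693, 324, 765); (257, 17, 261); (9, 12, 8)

(168,490,518): 168²+490² = 268324 = 518² → right
(88,175,65): 65+88 ≤ 175, not a triangle
(194,130,144): 130²+144² = 37636 = 194² → right
(693,324,765): 324²+693² = 585225 = 765² → right
(257,17,261): 17²+257² = 66338 < 68121 = 261² → obtuse
(9,12,8): 8²+9² = 145 > 144 = 12² → acute
3 of the 6 are right.

3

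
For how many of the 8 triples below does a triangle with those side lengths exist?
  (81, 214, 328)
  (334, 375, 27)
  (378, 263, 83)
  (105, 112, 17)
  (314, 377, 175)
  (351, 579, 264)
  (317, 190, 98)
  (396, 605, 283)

(81,214,328): 81+214 ≤ 328 → not valid
(27,334,375): 27+334 ≤ 375 → not valid
(83,263,378): 83+263 ≤ 378 → not valid
(17,105,112): 17+105 > 112 → valid
(175,314,377): 175+314 > 377 → valid
(264,351,579): 264+351 > 579 → valid
(98,190,317): 98+190 ≤ 317 → not valid
(283,396,605): 283+396 > 605 → valid
4 of the 8 triples form a triangle.

4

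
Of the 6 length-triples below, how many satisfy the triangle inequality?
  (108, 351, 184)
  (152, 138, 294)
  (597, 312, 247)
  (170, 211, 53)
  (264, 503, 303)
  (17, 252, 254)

3

(108,184,351): 108+184 ≤ 351 → not valid
(138,152,294): 138+152 ≤ 294 → not valid
(247,312,597): 247+312 ≤ 597 → not valid
(53,170,211): 53+170 > 211 → valid
(264,303,503): 264+303 > 503 → valid
(17,252,254): 17+252 > 254 → valid
3 of the 6 triples form a triangle.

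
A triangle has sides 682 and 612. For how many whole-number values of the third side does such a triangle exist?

1223

The third side lies in the open interval (70, 1294).
Integers from 71 to 1293 inclusive: 1293 − 71 + 1 = 1223.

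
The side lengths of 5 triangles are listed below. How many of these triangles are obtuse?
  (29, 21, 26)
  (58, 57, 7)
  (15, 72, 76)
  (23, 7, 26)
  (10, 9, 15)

(29,21,26): 21²+26² = 1117 > 841 = 29² → acute
(58,57,7): 7²+57² = 3298 < 3364 = 58² → obtuse
(15,72,76): 15²+72² = 5409 < 5776 = 76² → obtuse
(23,7,26): 7²+23² = 578 < 676 = 26² → obtuse
(10,9,15): 9²+10² = 181 < 225 = 15² → obtuse
4 of the 5 are obtuse.

4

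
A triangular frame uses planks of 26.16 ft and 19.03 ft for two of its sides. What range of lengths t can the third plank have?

By the triangle inequality, t must be less than 26.16 + 19.03 = 45.19 and greater than |26.16 − 19.03| = 7.13.

7.13 < t < 45.19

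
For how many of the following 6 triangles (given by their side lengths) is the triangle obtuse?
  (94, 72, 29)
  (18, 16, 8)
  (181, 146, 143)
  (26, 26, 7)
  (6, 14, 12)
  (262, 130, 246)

(94,72,29): 29²+72² = 6025 < 8836 = 94² → obtuse
(18,16,8): 8²+16² = 320 < 324 = 18² → obtuse
(181,146,143): 143²+146² = 41765 > 32761 = 181² → acute
(26,26,7): 7²+26² = 725 > 676 = 26² → acute
(6,14,12): 6²+12² = 180 < 196 = 14² → obtuse
(262,130,246): 130²+246² = 77416 > 68644 = 262² → acute
3 of the 6 are obtuse.

3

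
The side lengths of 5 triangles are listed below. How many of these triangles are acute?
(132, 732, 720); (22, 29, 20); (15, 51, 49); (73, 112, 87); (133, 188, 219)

4

(132,732,720): 132²+720² = 535824 = 732² → right
(22,29,20): 20²+22² = 884 > 841 = 29² → acute
(15,51,49): 15²+49² = 2626 > 2601 = 51² → acute
(73,112,87): 73²+87² = 12898 > 12544 = 112² → acute
(133,188,219): 133²+188² = 53033 > 47961 = 219² → acute
4 of the 5 are acute.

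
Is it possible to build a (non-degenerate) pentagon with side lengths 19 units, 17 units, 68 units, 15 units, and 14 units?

No

For a pentagon, each side must be shorter than the sum of the others.
Here the longest side is 68, but the remaining 4 sides sum to only 65.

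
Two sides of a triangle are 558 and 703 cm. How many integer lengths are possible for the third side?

1115

The third side lies in the open interval (145, 1261).
Integers from 146 to 1260 inclusive: 1260 − 146 + 1 = 1115.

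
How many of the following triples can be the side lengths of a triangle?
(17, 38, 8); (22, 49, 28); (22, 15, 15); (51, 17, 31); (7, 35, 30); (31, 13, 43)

4

(8,17,38): 8+17 ≤ 38 → not valid
(22,28,49): 22+28 > 49 → valid
(15,15,22): 15+15 > 22 → valid
(17,31,51): 17+31 ≤ 51 → not valid
(7,30,35): 7+30 > 35 → valid
(13,31,43): 13+31 > 43 → valid
4 of the 6 triples form a triangle.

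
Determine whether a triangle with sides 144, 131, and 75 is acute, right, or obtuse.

acute

Compare the square of the longest side to the sum of squares of the other two: 75² + 131² = 22786 > 20736 = 144².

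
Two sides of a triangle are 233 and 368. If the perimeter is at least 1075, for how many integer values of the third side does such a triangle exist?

Triangle inequality: 135 < x < 601. Perimeter ≥ 1075 gives x ≥ 1075 − 233 − 368 = 474.
So 474 ≤ x < 601; integers 474 through 600: 127 values.

127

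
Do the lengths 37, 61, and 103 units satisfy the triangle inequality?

No

The longest side is 103, but the other two sum to only 98.
98 < 103, so the triangle inequality fails.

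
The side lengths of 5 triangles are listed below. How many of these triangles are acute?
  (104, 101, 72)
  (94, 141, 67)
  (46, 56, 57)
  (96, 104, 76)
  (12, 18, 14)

(104,101,72): 72²+101² = 15385 > 10816 = 104² → acute
(94,141,67): 67²+94² = 13325 < 19881 = 141² → obtuse
(46,56,57): 46²+56² = 5252 > 3249 = 57² → acute
(96,104,76): 76²+96² = 14992 > 10816 = 104² → acute
(12,18,14): 12²+14² = 340 > 324 = 18² → acute
4 of the 5 are acute.

4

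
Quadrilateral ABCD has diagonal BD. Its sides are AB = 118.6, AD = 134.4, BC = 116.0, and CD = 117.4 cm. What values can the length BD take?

From triangle ABD: |118.6 − 134.4| < BD < 118.6 + 134.4, i.e. 15.8 < BD < 253.0.
From triangle CBD: 1.4 < BD < 233.4.
Both must hold, so BD lies in the intersection.

15.8 < BD < 233.4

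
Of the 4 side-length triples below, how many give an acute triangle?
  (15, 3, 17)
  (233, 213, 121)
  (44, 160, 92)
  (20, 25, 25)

(15,3,17): 3²+15² = 234 < 289 = 17² → obtuse
(233,213,121): 121²+213² = 60010 > 54289 = 233² → acute
(44,160,92): 44+92 ≤ 160, not a triangle
(20,25,25): 20²+25² = 1025 > 625 = 25² → acute
2 of the 4 are acute.

2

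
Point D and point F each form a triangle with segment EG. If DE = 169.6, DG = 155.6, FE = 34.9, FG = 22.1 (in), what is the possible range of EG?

From triangle DEG: |169.6 − 155.6| < EG < 169.6 + 155.6, i.e. 14.0 < EG < 325.2.
From triangle FEG: 12.8 < EG < 57.0.
Both must hold, so EG lies in the intersection.

14.0 < EG < 57.0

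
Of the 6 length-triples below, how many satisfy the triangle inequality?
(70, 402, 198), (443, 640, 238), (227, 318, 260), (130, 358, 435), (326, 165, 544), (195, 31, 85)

(70,198,402): 70+198 ≤ 402 → not valid
(238,443,640): 238+443 > 640 → valid
(227,260,318): 227+260 > 318 → valid
(130,358,435): 130+358 > 435 → valid
(165,326,544): 165+326 ≤ 544 → not valid
(31,85,195): 31+85 ≤ 195 → not valid
3 of the 6 triples form a triangle.

3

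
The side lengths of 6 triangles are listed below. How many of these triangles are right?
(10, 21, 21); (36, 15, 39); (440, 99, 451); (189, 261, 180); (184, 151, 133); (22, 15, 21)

3

(10,21,21): 10²+21² = 541 > 441 = 21² → acute
(36,15,39): 15²+36² = 1521 = 39² → right
(440,99,451): 99²+440² = 203401 = 451² → right
(189,261,180): 180²+189² = 68121 = 261² → right
(184,151,133): 133²+151² = 40490 > 33856 = 184² → acute
(22,15,21): 15²+21² = 666 > 484 = 22² → acute
3 of the 6 are right.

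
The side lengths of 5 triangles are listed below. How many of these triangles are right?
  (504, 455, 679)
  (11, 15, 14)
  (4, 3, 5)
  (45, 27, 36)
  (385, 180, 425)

4

(504,455,679): 455²+504² = 461041 = 679² → right
(11,15,14): 11²+14² = 317 > 225 = 15² → acute
(4,3,5): 3²+4² = 25 = 5² → right
(45,27,36): 27²+36² = 2025 = 45² → right
(385,180,425): 180²+385² = 180625 = 425² → right
4 of the 5 are right.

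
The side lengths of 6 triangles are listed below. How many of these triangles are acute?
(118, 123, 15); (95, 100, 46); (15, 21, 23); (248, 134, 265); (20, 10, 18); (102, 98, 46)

(118,123,15): 15²+118² = 14149 < 15129 = 123² → obtuse
(95,100,46): 46²+95² = 11141 > 10000 = 100² → acute
(15,21,23): 15²+21² = 666 > 529 = 23² → acute
(248,134,265): 134²+248² = 79460 > 70225 = 265² → acute
(20,10,18): 10²+18² = 424 > 400 = 20² → acute
(102,98,46): 46²+98² = 11720 > 10404 = 102² → acute
5 of the 6 are acute.

5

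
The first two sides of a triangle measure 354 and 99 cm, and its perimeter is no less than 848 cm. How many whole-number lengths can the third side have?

58

Triangle inequality: 255 < x < 453. Perimeter ≥ 848 gives x ≥ 848 − 354 − 99 = 395.
So 395 ≤ x < 453; integers 395 through 452: 58 values.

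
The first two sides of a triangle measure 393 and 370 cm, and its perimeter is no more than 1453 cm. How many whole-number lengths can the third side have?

667

Triangle inequality: 23 < x < 763. Perimeter ≤ 1453 gives x ≤ 1453 − 393 − 370 = 690.
So 23 < x ≤ 690; integers 24 through 690: 667 values.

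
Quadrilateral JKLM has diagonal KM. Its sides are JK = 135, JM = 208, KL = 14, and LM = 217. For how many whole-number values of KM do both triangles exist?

From triangle JKM: 73 < KM < 343.
From triangle LKM: 203 < KM < 231.
Intersection: 203 < KM < 231, so integers 204 through 230: 27 values.

27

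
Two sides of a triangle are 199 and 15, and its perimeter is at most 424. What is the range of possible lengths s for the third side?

Triangle inequality alone gives 184 < s < 214.
The perimeter condition gives s ≤ 424 − 199 − 15 = 210.
Intersecting the two: 184 < s ≤ 210.

184 < s ≤ 210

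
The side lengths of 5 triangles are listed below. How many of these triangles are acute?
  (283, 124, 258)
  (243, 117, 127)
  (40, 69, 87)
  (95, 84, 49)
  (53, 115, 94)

(283,124,258): 124²+258² = 81940 > 80089 = 283² → acute
(243,117,127): 117²+127² = 29818 < 59049 = 243² → obtuse
(40,69,87): 40²+69² = 6361 < 7569 = 87² → obtuse
(95,84,49): 49²+84² = 9457 > 9025 = 95² → acute
(53,115,94): 53²+94² = 11645 < 13225 = 115² → obtuse
2 of the 5 are acute.

2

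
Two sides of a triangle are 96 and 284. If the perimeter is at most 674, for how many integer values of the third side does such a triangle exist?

106

Triangle inequality: 188 < x < 380. Perimeter ≤ 674 gives x ≤ 674 − 96 − 284 = 294.
So 188 < x ≤ 294; integers 189 through 294: 106 values.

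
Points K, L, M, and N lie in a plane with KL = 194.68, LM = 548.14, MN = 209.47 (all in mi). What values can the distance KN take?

The maximum is all hops collinear in one direction: 194.68 + 548.14 + 209.47 = 952.29.
The longest hop is 548.14; the others sum to 404.15. Folding the others back against it leaves at least 548.14 − 404.15 = 143.99.

143.99 ≤ KN ≤ 952.29 mi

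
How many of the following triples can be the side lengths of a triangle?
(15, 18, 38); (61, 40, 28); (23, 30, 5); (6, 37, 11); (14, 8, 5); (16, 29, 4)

1

(15,18,38): 15+18 ≤ 38 → not valid
(28,40,61): 28+40 > 61 → valid
(5,23,30): 5+23 ≤ 30 → not valid
(6,11,37): 6+11 ≤ 37 → not valid
(5,8,14): 5+8 ≤ 14 → not valid
(4,16,29): 4+16 ≤ 29 → not valid
1 of the 6 triples forms a triangle.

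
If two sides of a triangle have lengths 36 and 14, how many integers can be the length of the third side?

27

The third side lies in the open interval (22, 50).
Integers from 23 to 49 inclusive: 49 − 23 + 1 = 27.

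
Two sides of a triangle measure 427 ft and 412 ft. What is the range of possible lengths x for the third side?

By the triangle inequality, x must be less than 427 + 412 = 839 and greater than |427 − 412| = 15.

15 < x < 839 (ft)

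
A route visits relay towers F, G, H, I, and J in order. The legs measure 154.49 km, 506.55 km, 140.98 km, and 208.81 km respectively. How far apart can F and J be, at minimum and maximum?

The maximum is all hops collinear in one direction: 154.49 + 506.55 + 140.98 + 208.81 = 1010.83.
The longest hop is 506.55; the others sum to 504.28. Folding the others back against it leaves at least 506.55 − 504.28 = 2.27.

2.27 ≤ FJ ≤ 1010.83 km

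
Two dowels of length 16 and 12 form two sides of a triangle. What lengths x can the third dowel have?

4 < x < 28

By the triangle inequality, x must be less than 16 + 12 = 28 and greater than |16 − 12| = 4.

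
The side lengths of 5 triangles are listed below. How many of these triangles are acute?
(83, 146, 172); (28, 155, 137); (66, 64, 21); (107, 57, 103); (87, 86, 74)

(83,146,172): 83²+146² = 28205 < 29584 = 172² → obtuse
(28,155,137): 28²+137² = 19553 < 24025 = 155² → obtuse
(66,64,21): 21²+64² = 4537 > 4356 = 66² → acute
(107,57,103): 57²+103² = 13858 > 11449 = 107² → acute
(87,86,74): 74²+86² = 12872 > 7569 = 87² → acute
3 of the 5 are acute.

3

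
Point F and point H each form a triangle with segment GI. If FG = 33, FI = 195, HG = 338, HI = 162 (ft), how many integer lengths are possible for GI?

51

From triangle FGI: 162 < GI < 228.
From triangle HGI: 176 < GI < 500.
Intersection: 176 < GI < 228, so integers 177 through 227: 51 values.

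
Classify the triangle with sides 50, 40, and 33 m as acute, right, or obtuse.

Compare the square of the longest side to the sum of squares of the other two: 33² + 40² = 2689 > 2500 = 50².

acute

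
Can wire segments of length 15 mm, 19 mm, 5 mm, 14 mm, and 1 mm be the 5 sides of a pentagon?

Yes

A pentagon exists iff every side is shorter than the sum of the others — equivalently, the longest side is less than the sum of the rest.
Longest side 19 < 35 (sum of the remaining 4), so yes.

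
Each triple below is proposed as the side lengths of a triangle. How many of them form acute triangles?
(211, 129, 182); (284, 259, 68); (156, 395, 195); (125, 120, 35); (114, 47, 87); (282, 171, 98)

(211,129,182): 129²+182² = 49765 > 44521 = 211² → acute
(284,259,68): 68²+259² = 71705 < 80656 = 284² → obtuse
(156,395,195): 156+195 ≤ 395, not a triangle
(125,120,35): 35²+120² = 15625 = 125² → right
(114,47,87): 47²+87² = 9778 < 12996 = 114² → obtuse
(282,171,98): 98+171 ≤ 282, not a triangle
1 of the 6 is acute.

1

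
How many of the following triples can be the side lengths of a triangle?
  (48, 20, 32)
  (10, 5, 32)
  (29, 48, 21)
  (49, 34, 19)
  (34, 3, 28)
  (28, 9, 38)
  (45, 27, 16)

(20,32,48): 20+32 > 48 → valid
(5,10,32): 5+10 ≤ 32 → not valid
(21,29,48): 21+29 > 48 → valid
(19,34,49): 19+34 > 49 → valid
(3,28,34): 3+28 ≤ 34 → not valid
(9,28,38): 9+28 ≤ 38 → not valid
(16,27,45): 16+27 ≤ 45 → not valid
3 of the 7 triples form a triangle.

3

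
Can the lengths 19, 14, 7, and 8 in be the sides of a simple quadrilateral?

A quadrilateral exists iff every side is shorter than the sum of the others — equivalently, the longest side is less than the sum of the rest.
Longest side 19 < 29 (sum of the remaining 3), so yes.

Yes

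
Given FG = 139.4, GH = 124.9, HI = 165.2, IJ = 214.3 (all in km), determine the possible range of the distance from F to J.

0 ≤ FJ ≤ 643.8 km

The maximum is all hops collinear in one direction: 139.4 + 124.9 + 165.2 + 214.3 = 643.8.
The longest hop is 214.3; the others sum to 429.5. Since 214.3 ≤ 429.5, the path can fold back on itself completely, so the minimum distance is 0.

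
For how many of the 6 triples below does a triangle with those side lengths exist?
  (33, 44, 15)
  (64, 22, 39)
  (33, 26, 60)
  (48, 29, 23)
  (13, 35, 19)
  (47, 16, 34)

(15,33,44): 15+33 > 44 → valid
(22,39,64): 22+39 ≤ 64 → not valid
(26,33,60): 26+33 ≤ 60 → not valid
(23,29,48): 23+29 > 48 → valid
(13,19,35): 13+19 ≤ 35 → not valid
(16,34,47): 16+34 > 47 → valid
3 of the 6 triples form a triangle.

3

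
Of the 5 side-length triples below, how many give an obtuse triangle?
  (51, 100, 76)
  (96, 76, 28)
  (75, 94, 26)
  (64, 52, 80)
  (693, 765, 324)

3

(51,100,76): 51²+76² = 8377 < 10000 = 100² → obtuse
(96,76,28): 28²+76² = 6560 < 9216 = 96² → obtuse
(75,94,26): 26²+75² = 6301 < 8836 = 94² → obtuse
(64,52,80): 52²+64² = 6800 > 6400 = 80² → acute
(693,765,324): 324²+693² = 585225 = 765² → right
3 of the 5 are obtuse.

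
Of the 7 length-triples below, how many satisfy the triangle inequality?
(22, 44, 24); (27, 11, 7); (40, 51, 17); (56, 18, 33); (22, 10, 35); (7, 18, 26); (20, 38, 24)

(22,24,44): 22+24 > 44 → valid
(7,11,27): 7+11 ≤ 27 → not valid
(17,40,51): 17+40 > 51 → valid
(18,33,56): 18+33 ≤ 56 → not valid
(10,22,35): 10+22 ≤ 35 → not valid
(7,18,26): 7+18 ≤ 26 → not valid
(20,24,38): 20+24 > 38 → valid
3 of the 7 triples form a triangle.

3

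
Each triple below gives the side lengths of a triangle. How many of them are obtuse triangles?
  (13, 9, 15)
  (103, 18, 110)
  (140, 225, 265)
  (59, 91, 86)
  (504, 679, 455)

(13,9,15): 9²+13² = 250 > 225 = 15² → acute
(103,18,110): 18²+103² = 10933 < 12100 = 110² → obtuse
(140,225,265): 140²+225² = 70225 = 265² → right
(59,91,86): 59²+86² = 10877 > 8281 = 91² → acute
(504,679,455): 455²+504² = 461041 = 679² → right
1 of the 5 is obtuse.

1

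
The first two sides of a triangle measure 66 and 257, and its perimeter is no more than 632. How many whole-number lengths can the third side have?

118

Triangle inequality: 191 < x < 323. Perimeter ≤ 632 gives x ≤ 632 − 66 − 257 = 309.
So 191 < x ≤ 309; integers 192 through 309: 118 values.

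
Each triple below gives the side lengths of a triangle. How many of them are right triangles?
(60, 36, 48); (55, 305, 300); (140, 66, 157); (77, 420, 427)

3

(60,36,48): 36²+48² = 3600 = 60² → right
(55,305,300): 55²+300² = 93025 = 305² → right
(140,66,157): 66²+140² = 23956 < 24649 = 157² → obtuse
(77,420,427): 77²+420² = 182329 = 427² → right
3 of the 4 are right.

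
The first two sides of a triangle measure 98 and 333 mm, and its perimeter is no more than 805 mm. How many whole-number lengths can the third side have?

139

Triangle inequality: 235 < x < 431. Perimeter ≤ 805 gives x ≤ 805 − 98 − 333 = 374.
So 235 < x ≤ 374; integers 236 through 374: 139 values.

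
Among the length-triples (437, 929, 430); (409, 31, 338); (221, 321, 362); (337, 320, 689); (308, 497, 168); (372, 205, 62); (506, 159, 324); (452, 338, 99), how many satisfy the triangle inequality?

(430,437,929): 430+437 ≤ 929 → not valid
(31,338,409): 31+338 ≤ 409 → not valid
(221,321,362): 221+321 > 362 → valid
(320,337,689): 320+337 ≤ 689 → not valid
(168,308,497): 168+308 ≤ 497 → not valid
(62,205,372): 62+205 ≤ 372 → not valid
(159,324,506): 159+324 ≤ 506 → not valid
(99,338,452): 99+338 ≤ 452 → not valid
1 of the 8 triples forms a triangle.

1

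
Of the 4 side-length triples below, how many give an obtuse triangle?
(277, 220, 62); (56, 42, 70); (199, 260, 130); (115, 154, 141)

(277,220,62): 62²+220² = 52244 < 76729 = 277² → obtuse
(56,42,70): 42²+56² = 4900 = 70² → right
(199,260,130): 130²+199² = 56501 < 67600 = 260² → obtuse
(115,154,141): 115²+141² = 33106 > 23716 = 154² → acute
2 of the 4 are obtuse.

2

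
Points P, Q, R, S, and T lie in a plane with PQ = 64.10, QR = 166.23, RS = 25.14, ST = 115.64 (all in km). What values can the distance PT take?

0 ≤ PT ≤ 371.11 km

The maximum is all hops collinear in one direction: 64.10 + 166.23 + 25.14 + 115.64 = 371.11.
The longest hop is 166.23; the others sum to 204.88. Since 166.23 ≤ 204.88, the path can fold back on itself completely, so the minimum distance is 0.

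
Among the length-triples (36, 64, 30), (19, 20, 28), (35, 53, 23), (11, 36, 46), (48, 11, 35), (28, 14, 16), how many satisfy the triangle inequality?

(30,36,64): 30+36 > 64 → valid
(19,20,28): 19+20 > 28 → valid
(23,35,53): 23+35 > 53 → valid
(11,36,46): 11+36 > 46 → valid
(11,35,48): 11+35 ≤ 48 → not valid
(14,16,28): 14+16 > 28 → valid
5 of the 6 triples form a triangle.

5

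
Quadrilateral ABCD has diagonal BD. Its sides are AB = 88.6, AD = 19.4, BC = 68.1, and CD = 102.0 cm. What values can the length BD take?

69.2 < BD < 108.0

From triangle ABD: |88.6 − 19.4| < BD < 88.6 + 19.4, i.e. 69.2 < BD < 108.0.
From triangle CBD: 33.9 < BD < 170.1.
Both must hold, so BD lies in the intersection.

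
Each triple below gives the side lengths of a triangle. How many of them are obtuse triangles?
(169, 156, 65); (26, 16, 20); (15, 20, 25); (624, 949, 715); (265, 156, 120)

2

(169,156,65): 65²+156² = 28561 = 169² → right
(26,16,20): 16²+20² = 656 < 676 = 26² → obtuse
(15,20,25): 15²+20² = 625 = 25² → right
(624,949,715): 624²+715² = 900601 = 949² → right
(265,156,120): 120²+156² = 38736 < 70225 = 265² → obtuse
2 of the 5 are obtuse.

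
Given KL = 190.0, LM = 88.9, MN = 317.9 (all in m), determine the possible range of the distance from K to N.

The maximum is all hops collinear in one direction: 190.0 + 88.9 + 317.9 = 596.8.
The longest hop is 317.9; the others sum to 278.9. Folding the others back against it leaves at least 317.9 − 278.9 = 39.0.

39.0 ≤ KN ≤ 596.8 m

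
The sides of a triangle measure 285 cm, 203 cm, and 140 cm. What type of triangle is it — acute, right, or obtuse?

obtuse

Compare the square of the longest side to the sum of squares of the other two: 140² + 203² = 60809 < 81225 = 285².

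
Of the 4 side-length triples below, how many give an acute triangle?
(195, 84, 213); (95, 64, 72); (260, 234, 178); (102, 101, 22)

3

(195,84,213): 84²+195² = 45081 < 45369 = 213² → obtuse
(95,64,72): 64²+72² = 9280 > 9025 = 95² → acute
(260,234,178): 178²+234² = 86440 > 67600 = 260² → acute
(102,101,22): 22²+101² = 10685 > 10404 = 102² → acute
3 of the 4 are acute.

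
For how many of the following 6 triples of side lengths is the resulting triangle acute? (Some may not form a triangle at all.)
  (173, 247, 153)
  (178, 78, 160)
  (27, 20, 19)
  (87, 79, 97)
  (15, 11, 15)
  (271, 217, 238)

4

(173,247,153): 153²+173² = 53338 < 61009 = 247² → obtuse
(178,78,160): 78²+160² = 31684 = 178² → right
(27,20,19): 19²+20² = 761 > 729 = 27² → acute
(87,79,97): 79²+87² = 13810 > 9409 = 97² → acute
(15,11,15): 11²+15² = 346 > 225 = 15² → acute
(271,217,238): 217²+238² = 103733 > 73441 = 271² → acute
4 of the 6 are acute.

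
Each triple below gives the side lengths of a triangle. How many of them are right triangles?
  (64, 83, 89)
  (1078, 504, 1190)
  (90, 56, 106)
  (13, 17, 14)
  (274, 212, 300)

(64,83,89): 64²+83² = 10985 > 7921 = 89² → acute
(1078,504,1190): 504²+1078² = 1416100 = 1190² → right
(90,56,106): 56²+90² = 11236 = 106² → right
(13,17,14): 13²+14² = 365 > 289 = 17² → acute
(274,212,300): 212²+274² = 120020 > 90000 = 300² → acute
2 of the 5 are right.

2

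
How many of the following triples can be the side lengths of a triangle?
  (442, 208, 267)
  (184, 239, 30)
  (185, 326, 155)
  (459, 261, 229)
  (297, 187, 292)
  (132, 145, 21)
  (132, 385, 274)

6

(208,267,442): 208+267 > 442 → valid
(30,184,239): 30+184 ≤ 239 → not valid
(155,185,326): 155+185 > 326 → valid
(229,261,459): 229+261 > 459 → valid
(187,292,297): 187+292 > 297 → valid
(21,132,145): 21+132 > 145 → valid
(132,274,385): 132+274 > 385 → valid
6 of the 7 triples form a triangle.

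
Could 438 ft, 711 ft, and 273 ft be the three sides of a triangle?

The two shorter sides sum to 711, exactly equal to the longest side 711.
That gives only a degenerate (flat) triangle — the inequality must be strict.

No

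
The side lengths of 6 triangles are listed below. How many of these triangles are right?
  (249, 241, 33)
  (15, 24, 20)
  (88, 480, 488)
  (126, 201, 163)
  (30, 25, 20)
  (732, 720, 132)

(249,241,33): 33²+241² = 59170 < 62001 = 249² → obtuse
(15,24,20): 15²+20² = 625 > 576 = 24² → acute
(88,480,488): 88²+480² = 238144 = 488² → right
(126,201,163): 126²+163² = 42445 > 40401 = 201² → acute
(30,25,20): 20²+25² = 1025 > 900 = 30² → acute
(732,720,132): 132²+720² = 535824 = 732² → right
2 of the 6 are right.

2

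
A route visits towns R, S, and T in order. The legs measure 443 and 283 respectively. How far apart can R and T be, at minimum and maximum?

160 ≤ RT ≤ 726

By the triangle inequality, |443 − 283| ≤ RT ≤ 443 + 283.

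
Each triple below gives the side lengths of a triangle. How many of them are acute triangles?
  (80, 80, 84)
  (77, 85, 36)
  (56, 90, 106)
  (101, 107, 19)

(80,80,84): 80²+80² = 12800 > 7056 = 84² → acute
(77,85,36): 36²+77² = 7225 = 85² → right
(56,90,106): 56²+90² = 11236 = 106² → right
(101,107,19): 19²+101² = 10562 < 11449 = 107² → obtuse
1 of the 4 is acute.

1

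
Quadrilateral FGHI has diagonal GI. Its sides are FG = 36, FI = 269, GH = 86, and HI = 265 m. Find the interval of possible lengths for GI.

From triangle FGI: |36 − 269| < GI < 36 + 269, i.e. 233 < GI < 305.
From triangle HGI: 179 < GI < 351.
Both must hold, so GI lies in the intersection.

233 < GI < 305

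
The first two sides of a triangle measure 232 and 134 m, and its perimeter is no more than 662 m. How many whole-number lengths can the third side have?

198

Triangle inequality: 98 < x < 366. Perimeter ≤ 662 gives x ≤ 662 − 232 − 134 = 296.
So 98 < x ≤ 296; integers 99 through 296: 198 values.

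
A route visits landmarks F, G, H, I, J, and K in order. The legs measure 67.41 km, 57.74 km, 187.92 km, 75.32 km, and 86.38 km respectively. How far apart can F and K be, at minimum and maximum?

0 ≤ FK ≤ 474.77 km

The maximum is all hops collinear in one direction: 67.41 + 57.74 + 187.92 + 75.32 + 86.38 = 474.77.
The longest hop is 187.92; the others sum to 286.85. Since 187.92 ≤ 286.85, the path can fold back on itself completely, so the minimum distance is 0.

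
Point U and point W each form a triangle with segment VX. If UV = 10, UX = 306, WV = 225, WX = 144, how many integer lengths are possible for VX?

19

From triangle UVX: 296 < VX < 316.
From triangle WVX: 81 < VX < 369.
Intersection: 296 < VX < 316, so integers 297 through 315: 19 values.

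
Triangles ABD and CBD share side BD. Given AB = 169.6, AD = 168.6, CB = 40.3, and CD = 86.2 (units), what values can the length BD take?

45.9 < BD < 126.5

From triangle ABD: |169.6 − 168.6| < BD < 169.6 + 168.6, i.e. 1.0 < BD < 338.2.
From triangle CBD: 45.9 < BD < 126.5.
Both must hold, so BD lies in the intersection.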